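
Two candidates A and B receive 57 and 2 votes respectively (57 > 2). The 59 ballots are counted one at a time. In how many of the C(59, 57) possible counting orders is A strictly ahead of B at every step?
Strict-lead orderings = 1595

Total orderings of the 59 votes with 57 for A: C(59, 57) = 1711. By the Bertrand ballot formula (Cycle Lemma / reflection principle), the number of orderings in which A is strictly ahead of B throughout is (p − q)/(p + q) · C(p + q, p) = (57 − 2)/(57 + 2) · 1711 = 1595.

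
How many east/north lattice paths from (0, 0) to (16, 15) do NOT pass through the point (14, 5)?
Number of paths = 299772747

Total paths from (0, 0) to (16, 15): C(31, 16) = 300540195. Paths through (14, 5): (paths (0, 0) → (14, 5)) × (paths (14, 5) → (16, 15)) = C(19, 14) · C(12, 2) = 11628 · 66 = 767448. Avoidance count = 300540195 − 767448 = 299772747.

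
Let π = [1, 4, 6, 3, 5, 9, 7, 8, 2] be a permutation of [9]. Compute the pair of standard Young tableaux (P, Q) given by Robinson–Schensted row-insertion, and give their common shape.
P = [1, 2, 5, 7, 8] / [3, 6, 9] / [4];  Q = [1, 2, 3, 6, 8] / [4, 5, 7] / [9];  common shape = (5, 3, 1)

Row-insert the values π_1, π_2, … into P one at a time, bumping the leftmost entry strictly greater than the inserted value down to the next row. The recording tableau Q records, in position (i, j), the step at which that cell was added to P.
  Insert 1 (step 1): P = [1];  Q = [1]
  Insert 4 (step 2): P = [1, 4];  Q = [1, 2]
  Insert 6 (step 3): P = [1, 4, 6];  Q = [1, 2, 3]
  Insert 3 (step 4): P = [1, 3, 6] / [4];  Q = [1, 2, 3] / [4]
  Insert 5 (step 5): P = [1, 3, 5] / [4, 6];  Q = [1, 2, 3] / [4, 5]
  Insert 9 (step 6): P = [1, 3, 5, 9] / [4, 6];  Q = [1, 2, 3, 6] / [4, 5]
  Insert 7 (step 7): P = [1, 3, 5, 7] / [4, 6, 9];  Q = [1, 2, 3, 6] / [4, 5, 7]
  Insert 8 (step 8): P = [1, 3, 5, 7, 8] / [4, 6, 9];  Q = [1, 2, 3, 6, 8] / [4, 5, 7]
  Insert 2 (step 9): P = [1, 2, 5, 7, 8] / [3, 6, 9] / [4];  Q = [1, 2, 3, 6, 8] / [4, 5, 7] / [9]
Final shape: (5, 3, 1).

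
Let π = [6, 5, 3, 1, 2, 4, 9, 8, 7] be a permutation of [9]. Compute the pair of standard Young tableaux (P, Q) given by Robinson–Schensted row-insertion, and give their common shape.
P = [1, 2, 4, 7] / [3, 8] / [5, 9] / [6];  Q = [1, 5, 6, 7] / [2, 8] / [3, 9] / [4];  common shape = (4, 2, 2, 1)

Row-insert the values π_1, π_2, … into P one at a time, bumping the leftmost entry strictly greater than the inserted value down to the next row. The recording tableau Q records, in position (i, j), the step at which that cell was added to P.
  Insert 6 (step 1): P = [6];  Q = [1]
  Insert 5 (step 2): P = [5] / [6];  Q = [1] / [2]
  Insert 3 (step 3): P = [3] / [5] / [6];  Q = [1] / [2] / [3]
  Insert 1 (step 4): P = [1] / [3] / [5] / [6];  Q = [1] / [2] / [3] / [4]
  Insert 2 (step 5): P = [1, 2] / [3] / [5] / [6];  Q = [1, 5] / [2] / [3] / [4]
  Insert 4 (step 6): P = [1, 2, 4] / [3] / [5] / [6];  Q = [1, 5, 6] / [2] / [3] / [4]
  Insert 9 (step 7): P = [1, 2, 4, 9] / [3] / [5] / [6];  Q = [1, 5, 6, 7] / [2] / [3] / [4]
  Insert 8 (step 8): P = [1, 2, 4, 8] / [3, 9] / [5] / [6];  Q = [1, 5, 6, 7] / [2, 8] / [3] / [4]
  Insert 7 (step 9): P = [1, 2, 4, 7] / [3, 8] / [5, 9] / [6];  Q = [1, 5, 6, 7] / [2, 8] / [3, 9] / [4]
Final shape: (4, 2, 2, 1).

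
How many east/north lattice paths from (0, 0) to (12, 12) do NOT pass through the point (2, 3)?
Number of paths = 1780376

Total paths from (0, 0) to (12, 12): C(24, 12) = 2704156. Paths through (2, 3): (paths (0, 0) → (2, 3)) × (paths (2, 3) → (12, 12)) = C(5, 2) · C(19, 10) = 10 · 92378 = 923780. Avoidance count = 2704156 − 923780 = 1780376.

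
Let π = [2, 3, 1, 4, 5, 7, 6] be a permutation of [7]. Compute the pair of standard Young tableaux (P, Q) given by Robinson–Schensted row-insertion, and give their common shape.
P = [1, 3, 4, 5, 6] / [2, 7];  Q = [1, 2, 4, 5, 6] / [3, 7];  common shape = (5, 2)

Row-insert the values π_1, π_2, … into P one at a time, bumping the leftmost entry strictly greater than the inserted value down to the next row. The recording tableau Q records, in position (i, j), the step at which that cell was added to P.
  Insert 2 (step 1): P = [2];  Q = [1]
  Insert 3 (step 2): P = [2, 3];  Q = [1, 2]
  Insert 1 (step 3): P = [1, 3] / [2];  Q = [1, 2] / [3]
  Insert 4 (step 4): P = [1, 3, 4] / [2];  Q = [1, 2, 4] / [3]
  Insert 5 (step 5): P = [1, 3, 4, 5] / [2];  Q = [1, 2, 4, 5] / [3]
  Insert 7 (step 6): P = [1, 3, 4, 5, 7] / [2];  Q = [1, 2, 4, 5, 6] / [3]
  Insert 6 (step 7): P = [1, 3, 4, 5, 6] / [2, 7];  Q = [1, 2, 4, 5, 6] / [3, 7]
Final shape: (5, 2).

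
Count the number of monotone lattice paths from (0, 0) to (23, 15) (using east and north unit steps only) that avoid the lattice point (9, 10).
Number of paths = 14397115176

Total paths from (0, 0) to (23, 15): C(38, 23) = 15471286560. Paths through (9, 10): (paths (0, 0) → (9, 10)) × (paths (9, 10) → (23, 15)) = C(19, 9) · C(19, 14) = 92378 · 11628 = 1074171384. Avoidance count = 15471286560 − 1074171384 = 14397115176.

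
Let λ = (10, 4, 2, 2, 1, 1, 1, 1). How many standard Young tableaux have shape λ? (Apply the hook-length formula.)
# SYT of shape (10, 4, 2, 2, 1, 1, 1, 1) = 527206680

Hook-length formula: f^λ = n! / Π hook(c), product over all cells c of the Young diagram. For λ = (10, 4, 2, 2, 1, 1, 1, 1), n = 22 boxes. Hook lengths by row (left-to-right, top-to-bottom): [17, 12, 9, 8, 6, 5, 4, 3, 2, 1]; [10, 5, 2, 1]; [7, 2]; [6, 1]; [4]; [3]; [2]; [1]. Product of hooks = 2131992576000. So f^λ = 22! / 2131992576000 = 1124000727777607680000 / 2131992576000 = 527206680.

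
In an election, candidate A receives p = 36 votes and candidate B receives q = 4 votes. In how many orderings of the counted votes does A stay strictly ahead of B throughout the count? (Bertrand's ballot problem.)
Strict-lead orderings = 73112

Total orderings of the 40 votes with 36 for A: C(40, 36) = 91390. By the Bertrand ballot formula (Cycle Lemma / reflection principle), the number of orderings in which A is strictly ahead of B throughout is (p − q)/(p + q) · C(p + q, p) = (36 − 4)/(36 + 4) · 91390 = 73112.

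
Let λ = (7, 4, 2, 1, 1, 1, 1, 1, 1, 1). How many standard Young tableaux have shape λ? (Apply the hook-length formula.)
# SYT of shape (7, 4, 2, 1, 1, 1, 1, 1, 1, 1) = 24249225

Hook-length formula: f^λ = n! / Π hook(c), product over all cells c of the Young diagram. For λ = (7, 4, 2, 1, 1, 1, 1, 1, 1, 1), n = 20 boxes. Hook lengths by row (left-to-right, top-to-bottom): [16, 8, 6, 5, 3, 2, 1]; [12, 4, 2, 1]; [9, 1]; [7]; [6]; [5]; [4]; [3]; [2]; [1]. Product of hooks = 100329062400. So f^λ = 20! / 100329062400 = 2432902008176640000 / 100329062400 = 24249225.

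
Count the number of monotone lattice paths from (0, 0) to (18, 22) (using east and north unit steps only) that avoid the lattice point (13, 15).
Number of paths = 83726071080

Total paths from (0, 0) to (18, 22): C(40, 18) = 113380261800. Paths through (13, 15): (paths (0, 0) → (13, 15)) × (paths (13, 15) → (18, 22)) = C(28, 13) · C(12, 5) = 37442160 · 792 = 29654190720. Avoidance count = 113380261800 − 29654190720 = 83726071080.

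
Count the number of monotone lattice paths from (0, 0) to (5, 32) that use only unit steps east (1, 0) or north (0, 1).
Number of paths = 435897

A monotone lattice path from (0, 0) to (5, 32) consists of 5 east steps and 32 north steps in some order, so it is determined by which 5 of the 37 steps are east. The count is C(37, 5) = 435897.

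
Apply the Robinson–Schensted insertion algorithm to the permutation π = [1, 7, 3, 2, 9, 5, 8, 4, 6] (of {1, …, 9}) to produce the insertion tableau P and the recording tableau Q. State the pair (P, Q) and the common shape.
P = [1, 2, 4, 6] / [3, 5, 8] / [7, 9];  Q = [1, 2, 5, 7] / [3, 6, 9] / [4, 8];  common shape = (4, 3, 2)

Row-insert the values π_1, π_2, … into P one at a time, bumping the leftmost entry strictly greater than the inserted value down to the next row. The recording tableau Q records, in position (i, j), the step at which that cell was added to P.
  Insert 1 (step 1): P = [1];  Q = [1]
  Insert 7 (step 2): P = [1, 7];  Q = [1, 2]
  Insert 3 (step 3): P = [1, 3] / [7];  Q = [1, 2] / [3]
  Insert 2 (step 4): P = [1, 2] / [3] / [7];  Q = [1, 2] / [3] / [4]
  Insert 9 (step 5): P = [1, 2, 9] / [3] / [7];  Q = [1, 2, 5] / [3] / [4]
  Insert 5 (step 6): P = [1, 2, 5] / [3, 9] / [7];  Q = [1, 2, 5] / [3, 6] / [4]
  Insert 8 (step 7): P = [1, 2, 5, 8] / [3, 9] / [7];  Q = [1, 2, 5, 7] / [3, 6] / [4]
  Insert 4 (step 8): P = [1, 2, 4, 8] / [3, 5] / [7, 9];  Q = [1, 2, 5, 7] / [3, 6] / [4, 8]
  Insert 6 (step 9): P = [1, 2, 4, 6] / [3, 5, 8] / [7, 9];  Q = [1, 2, 5, 7] / [3, 6, 9] / [4, 8]
Final shape: (4, 3, 2).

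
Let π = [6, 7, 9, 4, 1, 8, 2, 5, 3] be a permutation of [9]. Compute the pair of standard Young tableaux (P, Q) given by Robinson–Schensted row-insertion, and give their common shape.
P = [1, 2, 3] / [4, 5, 8] / [6, 7] / [9];  Q = [1, 2, 3] / [4, 6, 8] / [5, 7] / [9];  common shape = (3, 3, 2, 1)

Row-insert the values π_1, π_2, … into P one at a time, bumping the leftmost entry strictly greater than the inserted value down to the next row. The recording tableau Q records, in position (i, j), the step at which that cell was added to P.
  Insert 6 (step 1): P = [6];  Q = [1]
  Insert 7 (step 2): P = [6, 7];  Q = [1, 2]
  Insert 9 (step 3): P = [6, 7, 9];  Q = [1, 2, 3]
  Insert 4 (step 4): P = [4, 7, 9] / [6];  Q = [1, 2, 3] / [4]
  Insert 1 (step 5): P = [1, 7, 9] / [4] / [6];  Q = [1, 2, 3] / [4] / [5]
  Insert 8 (step 6): P = [1, 7, 8] / [4, 9] / [6];  Q = [1, 2, 3] / [4, 6] / [5]
  Insert 2 (step 7): P = [1, 2, 8] / [4, 7] / [6, 9];  Q = [1, 2, 3] / [4, 6] / [5, 7]
  Insert 5 (step 8): P = [1, 2, 5] / [4, 7, 8] / [6, 9];  Q = [1, 2, 3] / [4, 6, 8] / [5, 7]
  Insert 3 (step 9): P = [1, 2, 3] / [4, 5, 8] / [6, 7] / [9];  Q = [1, 2, 3] / [4, 6, 8] / [5, 7] / [9]
Final shape: (3, 3, 2, 1).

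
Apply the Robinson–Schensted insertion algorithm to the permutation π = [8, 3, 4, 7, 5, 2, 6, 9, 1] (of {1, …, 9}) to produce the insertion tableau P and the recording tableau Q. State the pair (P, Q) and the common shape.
P = [1, 4, 5, 6, 9] / [2] / [3] / [7] / [8];  Q = [1, 3, 4, 7, 8] / [2] / [5] / [6] / [9];  common shape = (5, 1, 1, 1, 1)

Row-insert the values π_1, π_2, … into P one at a time, bumping the leftmost entry strictly greater than the inserted value down to the next row. The recording tableau Q records, in position (i, j), the step at which that cell was added to P.
  Insert 8 (step 1): P = [8];  Q = [1]
  Insert 3 (step 2): P = [3] / [8];  Q = [1] / [2]
  Insert 4 (step 3): P = [3, 4] / [8];  Q = [1, 3] / [2]
  Insert 7 (step 4): P = [3, 4, 7] / [8];  Q = [1, 3, 4] / [2]
  Insert 5 (step 5): P = [3, 4, 5] / [7] / [8];  Q = [1, 3, 4] / [2] / [5]
  Insert 2 (step 6): P = [2, 4, 5] / [3] / [7] / [8];  Q = [1, 3, 4] / [2] / [5] / [6]
  Insert 6 (step 7): P = [2, 4, 5, 6] / [3] / [7] / [8];  Q = [1, 3, 4, 7] / [2] / [5] / [6]
  Insert 9 (step 8): P = [2, 4, 5, 6, 9] / [3] / [7] / [8];  Q = [1, 3, 4, 7, 8] / [2] / [5] / [6]
  Insert 1 (step 9): P = [1, 4, 5, 6, 9] / [2] / [3] / [7] / [8];  Q = [1, 3, 4, 7, 8] / [2] / [5] / [6] / [9]
Final shape: (5, 1, 1, 1, 1).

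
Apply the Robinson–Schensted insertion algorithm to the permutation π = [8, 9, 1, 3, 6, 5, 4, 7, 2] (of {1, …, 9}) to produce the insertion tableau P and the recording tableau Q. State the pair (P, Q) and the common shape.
P = [1, 2, 4, 7] / [3, 9] / [5] / [6] / [8];  Q = [1, 2, 5, 8] / [3, 4] / [6] / [7] / [9];  common shape = (4, 2, 1, 1, 1)

Row-insert the values π_1, π_2, … into P one at a time, bumping the leftmost entry strictly greater than the inserted value down to the next row. The recording tableau Q records, in position (i, j), the step at which that cell was added to P.
  Insert 8 (step 1): P = [8];  Q = [1]
  Insert 9 (step 2): P = [8, 9];  Q = [1, 2]
  Insert 1 (step 3): P = [1, 9] / [8];  Q = [1, 2] / [3]
  Insert 3 (step 4): P = [1, 3] / [8, 9];  Q = [1, 2] / [3, 4]
  Insert 6 (step 5): P = [1, 3, 6] / [8, 9];  Q = [1, 2, 5] / [3, 4]
  Insert 5 (step 6): P = [1, 3, 5] / [6, 9] / [8];  Q = [1, 2, 5] / [3, 4] / [6]
  Insert 4 (step 7): P = [1, 3, 4] / [5, 9] / [6] / [8];  Q = [1, 2, 5] / [3, 4] / [6] / [7]
  Insert 7 (step 8): P = [1, 3, 4, 7] / [5, 9] / [6] / [8];  Q = [1, 2, 5, 8] / [3, 4] / [6] / [7]
  Insert 2 (step 9): P = [1, 2, 4, 7] / [3, 9] / [5] / [6] / [8];  Q = [1, 2, 5, 8] / [3, 4] / [6] / [7] / [9]
Final shape: (4, 2, 1, 1, 1).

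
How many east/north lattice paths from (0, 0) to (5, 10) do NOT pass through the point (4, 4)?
Number of paths = 2513

Total paths from (0, 0) to (5, 10): C(15, 5) = 3003. Paths through (4, 4): (paths (0, 0) → (4, 4)) × (paths (4, 4) → (5, 10)) = C(8, 4) · C(7, 1) = 70 · 7 = 490. Avoidance count = 3003 − 490 = 2513.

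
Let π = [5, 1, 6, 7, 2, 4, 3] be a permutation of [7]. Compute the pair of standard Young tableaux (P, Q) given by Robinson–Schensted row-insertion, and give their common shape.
P = [1, 2, 3] / [4, 6, 7] / [5];  Q = [1, 3, 4] / [2, 5, 6] / [7];  common shape = (3, 3, 1)

Row-insert the values π_1, π_2, … into P one at a time, bumping the leftmost entry strictly greater than the inserted value down to the next row. The recording tableau Q records, in position (i, j), the step at which that cell was added to P.
  Insert 5 (step 1): P = [5];  Q = [1]
  Insert 1 (step 2): P = [1] / [5];  Q = [1] / [2]
  Insert 6 (step 3): P = [1, 6] / [5];  Q = [1, 3] / [2]
  Insert 7 (step 4): P = [1, 6, 7] / [5];  Q = [1, 3, 4] / [2]
  Insert 2 (step 5): P = [1, 2, 7] / [5, 6];  Q = [1, 3, 4] / [2, 5]
  Insert 4 (step 6): P = [1, 2, 4] / [5, 6, 7];  Q = [1, 3, 4] / [2, 5, 6]
  Insert 3 (step 7): P = [1, 2, 3] / [4, 6, 7] / [5];  Q = [1, 3, 4] / [2, 5, 6] / [7]
Final shape: (3, 3, 1).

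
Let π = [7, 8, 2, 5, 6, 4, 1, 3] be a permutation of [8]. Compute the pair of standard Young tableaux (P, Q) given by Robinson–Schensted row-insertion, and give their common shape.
P = [1, 3, 6] / [2, 4] / [5, 8] / [7];  Q = [1, 2, 5] / [3, 4] / [6, 8] / [7];  common shape = (3, 2, 2, 1)

Row-insert the values π_1, π_2, … into P one at a time, bumping the leftmost entry strictly greater than the inserted value down to the next row. The recording tableau Q records, in position (i, j), the step at which that cell was added to P.
  Insert 7 (step 1): P = [7];  Q = [1]
  Insert 8 (step 2): P = [7, 8];  Q = [1, 2]
  Insert 2 (step 3): P = [2, 8] / [7];  Q = [1, 2] / [3]
  Insert 5 (step 4): P = [2, 5] / [7, 8];  Q = [1, 2] / [3, 4]
  Insert 6 (step 5): P = [2, 5, 6] / [7, 8];  Q = [1, 2, 5] / [3, 4]
  Insert 4 (step 6): P = [2, 4, 6] / [5, 8] / [7];  Q = [1, 2, 5] / [3, 4] / [6]
  Insert 1 (step 7): P = [1, 4, 6] / [2, 8] / [5] / [7];  Q = [1, 2, 5] / [3, 4] / [6] / [7]
  Insert 3 (step 8): P = [1, 3, 6] / [2, 4] / [5, 8] / [7];  Q = [1, 2, 5] / [3, 4] / [6, 8] / [7]
Final shape: (3, 2, 2, 1).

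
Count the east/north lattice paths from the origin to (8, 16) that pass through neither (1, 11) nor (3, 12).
Number of paths = 673173

Inclusion–exclusion. Total paths: C(24, 8) = 735471. Through P₁: C(12, 1)·C(12, 7) = 9504. Through P₂: C(15, 3)·C(9, 5) = 57330. Since P₁ is strictly southwest of P₂, a monotone path through both must visit P₁ then P₂; paths through both = C(12, 1)·C(3, 2)·C(9, 5) = 4536. Avoid both = 735471 − 9504 − 57330 + 4536 = 673173.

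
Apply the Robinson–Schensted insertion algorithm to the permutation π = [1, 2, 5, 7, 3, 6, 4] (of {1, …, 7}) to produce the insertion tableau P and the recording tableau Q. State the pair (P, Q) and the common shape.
P = [1, 2, 3, 4] / [5, 6] / [7];  Q = [1, 2, 3, 4] / [5, 6] / [7];  common shape = (4, 2, 1)

Row-insert the values π_1, π_2, … into P one at a time, bumping the leftmost entry strictly greater than the inserted value down to the next row. The recording tableau Q records, in position (i, j), the step at which that cell was added to P.
  Insert 1 (step 1): P = [1];  Q = [1]
  Insert 2 (step 2): P = [1, 2];  Q = [1, 2]
  Insert 5 (step 3): P = [1, 2, 5];  Q = [1, 2, 3]
  Insert 7 (step 4): P = [1, 2, 5, 7];  Q = [1, 2, 3, 4]
  Insert 3 (step 5): P = [1, 2, 3, 7] / [5];  Q = [1, 2, 3, 4] / [5]
  Insert 6 (step 6): P = [1, 2, 3, 6] / [5, 7];  Q = [1, 2, 3, 4] / [5, 6]
  Insert 4 (step 7): P = [1, 2, 3, 4] / [5, 6] / [7];  Q = [1, 2, 3, 4] / [5, 6] / [7]
Final shape: (4, 2, 1).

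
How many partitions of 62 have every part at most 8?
p(62, parts ≤ 8) = 97539

Use the recurrence p(n, m) = p(n, m−1) + p(n−m, m): either the largest part is < m (count p(n, m−1)) or the largest part is exactly m (remove one copy of m, count p(n−m, m)). With p(0, ·) = 1 this gives p(62, parts ≤ 8) = 97539. (By conjugating Young diagrams, this also counts partitions of 62 into at most 8 parts.)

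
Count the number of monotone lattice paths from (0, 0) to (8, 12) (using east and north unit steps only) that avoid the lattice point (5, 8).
Number of paths = 80925

Total paths from (0, 0) to (8, 12): C(20, 8) = 125970. Paths through (5, 8): (paths (0, 0) → (5, 8)) × (paths (5, 8) → (8, 12)) = C(13, 5) · C(7, 3) = 1287 · 35 = 45045. Avoidance count = 125970 − 45045 = 80925.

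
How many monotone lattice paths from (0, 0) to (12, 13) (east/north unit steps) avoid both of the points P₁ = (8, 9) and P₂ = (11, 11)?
Number of paths = 2111604

Inclusion–exclusion. Total paths: C(25, 12) = 5200300. Through P₁: C(17, 8)·C(8, 4) = 1701700. Through P₂: C(22, 11)·C(3, 1) = 2116296. Since P₁ is strictly southwest of P₂, a monotone path through both must visit P₁ then P₂; paths through both = C(17, 8)·C(5, 3)·C(3, 1) = 729300. Avoid both = 5200300 − 1701700 − 2116296 + 729300 = 2111604.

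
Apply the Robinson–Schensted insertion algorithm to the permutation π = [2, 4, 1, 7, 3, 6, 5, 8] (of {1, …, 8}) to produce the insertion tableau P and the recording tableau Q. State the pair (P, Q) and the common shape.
P = [1, 3, 5, 8] / [2, 4, 6] / [7];  Q = [1, 2, 4, 8] / [3, 5, 6] / [7];  common shape = (4, 3, 1)

Row-insert the values π_1, π_2, … into P one at a time, bumping the leftmost entry strictly greater than the inserted value down to the next row. The recording tableau Q records, in position (i, j), the step at which that cell was added to P.
  Insert 2 (step 1): P = [2];  Q = [1]
  Insert 4 (step 2): P = [2, 4];  Q = [1, 2]
  Insert 1 (step 3): P = [1, 4] / [2];  Q = [1, 2] / [3]
  Insert 7 (step 4): P = [1, 4, 7] / [2];  Q = [1, 2, 4] / [3]
  Insert 3 (step 5): P = [1, 3, 7] / [2, 4];  Q = [1, 2, 4] / [3, 5]
  Insert 6 (step 6): P = [1, 3, 6] / [2, 4, 7];  Q = [1, 2, 4] / [3, 5, 6]
  Insert 5 (step 7): P = [1, 3, 5] / [2, 4, 6] / [7];  Q = [1, 2, 4] / [3, 5, 6] / [7]
  Insert 8 (step 8): P = [1, 3, 5, 8] / [2, 4, 6] / [7];  Q = [1, 2, 4, 8] / [3, 5, 6] / [7]
Final shape: (4, 3, 1).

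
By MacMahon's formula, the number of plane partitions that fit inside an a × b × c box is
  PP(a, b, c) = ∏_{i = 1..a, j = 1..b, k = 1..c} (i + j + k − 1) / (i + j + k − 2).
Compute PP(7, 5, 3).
PP(7, 5, 3) = 16195608

Evaluate the triple product over i = 1..7, j = 1..5, k = 1..3. The factors are (2/1) · (3/2) · (4/3) · (3/2) · (4/3) · (5/4) · (4/3) · (5/4) · … (105 factors total). The numerators and denominators telescope so the product is an integer; carrying out the multiplication exactly gives PP(7, 5, 3) = 16195608.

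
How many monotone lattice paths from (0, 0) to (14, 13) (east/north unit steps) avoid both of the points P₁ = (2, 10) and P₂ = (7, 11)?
Number of paths = 18896862

Inclusion–exclusion. Total paths: C(27, 14) = 20058300. Through P₁: C(12, 2)·C(15, 12) = 30030. Through P₂: C(18, 7)·C(9, 7) = 1145664. Since P₁ is strictly southwest of P₂, a monotone path through both must visit P₁ then P₂; paths through both = C(12, 2)·C(6, 5)·C(9, 7) = 14256. Avoid both = 20058300 − 30030 − 1145664 + 14256 = 18896862.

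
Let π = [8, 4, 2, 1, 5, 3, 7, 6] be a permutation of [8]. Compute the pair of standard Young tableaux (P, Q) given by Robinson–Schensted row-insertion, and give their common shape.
P = [1, 3, 6] / [2, 5, 7] / [4] / [8];  Q = [1, 5, 7] / [2, 6, 8] / [3] / [4];  common shape = (3, 3, 1, 1)

Row-insert the values π_1, π_2, … into P one at a time, bumping the leftmost entry strictly greater than the inserted value down to the next row. The recording tableau Q records, in position (i, j), the step at which that cell was added to P.
  Insert 8 (step 1): P = [8];  Q = [1]
  Insert 4 (step 2): P = [4] / [8];  Q = [1] / [2]
  Insert 2 (step 3): P = [2] / [4] / [8];  Q = [1] / [2] / [3]
  Insert 1 (step 4): P = [1] / [2] / [4] / [8];  Q = [1] / [2] / [3] / [4]
  Insert 5 (step 5): P = [1, 5] / [2] / [4] / [8];  Q = [1, 5] / [2] / [3] / [4]
  Insert 3 (step 6): P = [1, 3] / [2, 5] / [4] / [8];  Q = [1, 5] / [2, 6] / [3] / [4]
  Insert 7 (step 7): P = [1, 3, 7] / [2, 5] / [4] / [8];  Q = [1, 5, 7] / [2, 6] / [3] / [4]
  Insert 6 (step 8): P = [1, 3, 6] / [2, 5, 7] / [4] / [8];  Q = [1, 5, 7] / [2, 6, 8] / [3] / [4]
Final shape: (3, 3, 1, 1).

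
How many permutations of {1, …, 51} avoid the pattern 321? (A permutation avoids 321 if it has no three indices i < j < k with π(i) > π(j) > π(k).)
C_51 = 7684785670514316385230816156

These 321-avoiding permutations are counted by the Catalan number C_n = (1/(n + 1)) · C(2n, n). For n = 51: C_51 = (1/52) · C(102, 51) = 399608854866744452032002440112/52 = 7684785670514316385230816156.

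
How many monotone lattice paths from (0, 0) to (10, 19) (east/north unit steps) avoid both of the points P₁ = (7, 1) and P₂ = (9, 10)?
Number of paths = 19099990

Inclusion–exclusion. Total paths: C(29, 10) = 20030010. Through P₁: C(8, 7)·C(21, 3) = 10640. Through P₂: C(19, 9)·C(10, 1) = 923780. Since P₁ is strictly southwest of P₂, a monotone path through both must visit P₁ then P₂; paths through both = C(8, 7)·C(11, 2)·C(10, 1) = 4400. Avoid both = 20030010 − 10640 − 923780 + 4400 = 19099990.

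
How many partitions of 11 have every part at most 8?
p(11, parts ≤ 8) = 52

Partitions of 11 with all parts ≤ 8: 8+3, 8+2+1, 8+1+1+1, 7+4, 7+3+1, 7+2+2, 7+2+1+1, 7+1+1+1+1, 6+5, 6+4+1, 6+3+2, 6+3+1+1, 6+2+2+1, 6+2+1+1+1, 6+1+1+1+1+1, 5+5+1, 5+4+2, 5+4+1+1, 5+3+3, 5+3+2+1, 5+3+1+1+1, 5+2+2+2, 5+2+2+1+1, 5+2+1+1+1+1, 5+1+1+1+1+1+1, 4+4+3, 4+4+2+1, 4+4+1+1+1, 4+3+3+1, 4+3+2+2, … (52 total). Count = 52.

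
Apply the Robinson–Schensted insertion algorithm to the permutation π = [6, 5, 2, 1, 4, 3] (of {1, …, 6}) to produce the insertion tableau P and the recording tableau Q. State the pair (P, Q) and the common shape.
P = [1, 3] / [2, 4] / [5] / [6];  Q = [1, 5] / [2, 6] / [3] / [4];  common shape = (2, 2, 1, 1)

Row-insert the values π_1, π_2, … into P one at a time, bumping the leftmost entry strictly greater than the inserted value down to the next row. The recording tableau Q records, in position (i, j), the step at which that cell was added to P.
  Insert 6 (step 1): P = [6];  Q = [1]
  Insert 5 (step 2): P = [5] / [6];  Q = [1] / [2]
  Insert 2 (step 3): P = [2] / [5] / [6];  Q = [1] / [2] / [3]
  Insert 1 (step 4): P = [1] / [2] / [5] / [6];  Q = [1] / [2] / [3] / [4]
  Insert 4 (step 5): P = [1, 4] / [2] / [5] / [6];  Q = [1, 5] / [2] / [3] / [4]
  Insert 3 (step 6): P = [1, 3] / [2, 4] / [5] / [6];  Q = [1, 5] / [2, 6] / [3] / [4]
Final shape: (2, 2, 1, 1).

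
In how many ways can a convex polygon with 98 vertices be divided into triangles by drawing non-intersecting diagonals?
C_96 = 3721443204405954385563870541379246659709506697378694300

These polygon triangulations are counted by the Catalan number C_n = (1/(n + 1)) · C(2n, n). For n = 96: C_96 = (1/97) · C(192, 96) = 360979990827377575399695442513786925991822149645733347100/97 = 3721443204405954385563870541379246659709506697378694300.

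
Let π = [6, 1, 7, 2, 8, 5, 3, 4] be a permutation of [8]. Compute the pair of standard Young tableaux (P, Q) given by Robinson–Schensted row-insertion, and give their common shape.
P = [1, 2, 3, 4] / [5, 7, 8] / [6];  Q = [1, 3, 5, 8] / [2, 4, 6] / [7];  common shape = (4, 3, 1)

Row-insert the values π_1, π_2, … into P one at a time, bumping the leftmost entry strictly greater than the inserted value down to the next row. The recording tableau Q records, in position (i, j), the step at which that cell was added to P.
  Insert 6 (step 1): P = [6];  Q = [1]
  Insert 1 (step 2): P = [1] / [6];  Q = [1] / [2]
  Insert 7 (step 3): P = [1, 7] / [6];  Q = [1, 3] / [2]
  Insert 2 (step 4): P = [1, 2] / [6, 7];  Q = [1, 3] / [2, 4]
  Insert 8 (step 5): P = [1, 2, 8] / [6, 7];  Q = [1, 3, 5] / [2, 4]
  Insert 5 (step 6): P = [1, 2, 5] / [6, 7, 8];  Q = [1, 3, 5] / [2, 4, 6]
  Insert 3 (step 7): P = [1, 2, 3] / [5, 7, 8] / [6];  Q = [1, 3, 5] / [2, 4, 6] / [7]
  Insert 4 (step 8): P = [1, 2, 3, 4] / [5, 7, 8] / [6];  Q = [1, 3, 5, 8] / [2, 4, 6] / [7]
Final shape: (4, 3, 1).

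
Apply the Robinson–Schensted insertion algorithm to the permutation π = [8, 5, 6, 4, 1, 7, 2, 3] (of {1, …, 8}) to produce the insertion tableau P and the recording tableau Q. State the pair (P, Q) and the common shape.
P = [1, 2, 3] / [4, 6, 7] / [5] / [8];  Q = [1, 3, 6] / [2, 7, 8] / [4] / [5];  common shape = (3, 3, 1, 1)

Row-insert the values π_1, π_2, … into P one at a time, bumping the leftmost entry strictly greater than the inserted value down to the next row. The recording tableau Q records, in position (i, j), the step at which that cell was added to P.
  Insert 8 (step 1): P = [8];  Q = [1]
  Insert 5 (step 2): P = [5] / [8];  Q = [1] / [2]
  Insert 6 (step 3): P = [5, 6] / [8];  Q = [1, 3] / [2]
  Insert 4 (step 4): P = [4, 6] / [5] / [8];  Q = [1, 3] / [2] / [4]
  Insert 1 (step 5): P = [1, 6] / [4] / [5] / [8];  Q = [1, 3] / [2] / [4] / [5]
  Insert 7 (step 6): P = [1, 6, 7] / [4] / [5] / [8];  Q = [1, 3, 6] / [2] / [4] / [5]
  Insert 2 (step 7): P = [1, 2, 7] / [4, 6] / [5] / [8];  Q = [1, 3, 6] / [2, 7] / [4] / [5]
  Insert 3 (step 8): P = [1, 2, 3] / [4, 6, 7] / [5] / [8];  Q = [1, 3, 6] / [2, 7, 8] / [4] / [5]
Final shape: (3, 3, 1, 1).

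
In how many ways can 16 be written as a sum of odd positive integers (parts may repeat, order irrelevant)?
p_odd(16) = 32

Partitions of 16 using only odd parts 1, 3, 5, …: 15+1, 13+3, 13+1+1+1, 11+5, 11+3+1+1, 11+1+1+1+1+1, 9+7, 9+5+1+1, 9+3+3+1, 9+3+1+1+1+1, 9+1+1+1+1+1+1+1, 7+7+1+1, 7+5+3+1, 7+5+1+1+1+1, 7+3+3+3, 7+3+3+1+1+1, 7+3+1+1+1+1+1+1, 7+1+1+1+1+1+1+1+1+1, 5+5+5+1, 5+5+3+3, 5+5+3+1+1+1, 5+5+1+1+1+1+1+1, 5+3+3+3+1+1, 5+3+3+1+1+1+1+1, 5+3+1+1+1+1+1+1+1+1, 5+1+1+1+1+1+1+1+1+1+1+1, 3+3+3+3+3+1, 3+3+3+3+1+1+1+1, 3+3+3+1+1+1+1+1+1+1, 3+3+1+1+1+1+1+1+1+1+1+1, … (32 total). There are 32. (Euler: this equals q(16), the number of distinct-part partitions.)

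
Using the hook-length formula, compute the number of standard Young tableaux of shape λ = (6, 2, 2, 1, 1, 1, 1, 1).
# SYT of shape (6, 2, 2, 1, 1, 1, 1, 1) = 44550

Hook-length formula: f^λ = n! / Π hook(c), product over all cells c of the Young diagram. For λ = (6, 2, 2, 1, 1, 1, 1, 1), n = 15 boxes. Hook lengths by row (left-to-right, top-to-bottom): [13, 7, 4, 3, 2, 1]; [8, 2]; [7, 1]; [5]; [4]; [3]; [2]; [1]. Product of hooks = 29352960. So f^λ = 15! / 29352960 = 1307674368000 / 29352960 = 44550.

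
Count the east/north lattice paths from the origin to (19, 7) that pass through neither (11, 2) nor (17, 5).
Number of paths = 438722

Inclusion–exclusion. Total paths: C(26, 19) = 657800. Through P₁: C(13, 11)·C(13, 8) = 100386. Through P₂: C(22, 17)·C(4, 2) = 158004. Since P₁ is strictly southwest of P₂, a monotone path through both must visit P₁ then P₂; paths through both = C(13, 11)·C(9, 6)·C(4, 2) = 39312. Avoid both = 657800 − 100386 − 158004 + 39312 = 438722.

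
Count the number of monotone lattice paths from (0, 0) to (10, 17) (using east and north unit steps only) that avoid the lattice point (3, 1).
Number of paths = 7455657

Total paths from (0, 0) to (10, 17): C(27, 10) = 8436285. Paths through (3, 1): (paths (0, 0) → (3, 1)) × (paths (3, 1) → (10, 17)) = C(4, 3) · C(23, 7) = 4 · 245157 = 980628. Avoidance count = 8436285 − 980628 = 7455657.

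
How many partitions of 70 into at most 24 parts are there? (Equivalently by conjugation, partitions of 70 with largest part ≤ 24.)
p(70, parts ≤ 24) = 3552054

Use the recurrence p(n, m) = p(n, m−1) + p(n−m, m): either the largest part is < m (count p(n, m−1)) or the largest part is exactly m (remove one copy of m, count p(n−m, m)). With p(0, ·) = 1 this gives p(70, parts ≤ 24) = 3552054. (By conjugating Young diagrams, this also counts partitions of 70 into at most 24 parts.)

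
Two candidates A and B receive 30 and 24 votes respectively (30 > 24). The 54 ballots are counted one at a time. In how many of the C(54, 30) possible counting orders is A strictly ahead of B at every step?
Strict-lead orderings = 155851062397940

Total orderings of the 54 votes with 30 for A: C(54, 30) = 1402659561581460. By the Bertrand ballot formula (Cycle Lemma / reflection principle), the number of orderings in which A is strictly ahead of B throughout is (p − q)/(p + q) · C(p + q, p) = (30 − 24)/(30 + 24) · 1402659561581460 = 155851062397940.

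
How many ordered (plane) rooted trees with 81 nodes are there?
C_80 = 1136359577947336271931632877004667456667613940

These ordered rooted trees are counted by the Catalan number C_n = (1/(n + 1)) · C(2n, n). For n = 80: C_80 = (1/81) · C(160, 80) = 92045125813734238026462263037378063990076729140/81 = 1136359577947336271931632877004667456667613940.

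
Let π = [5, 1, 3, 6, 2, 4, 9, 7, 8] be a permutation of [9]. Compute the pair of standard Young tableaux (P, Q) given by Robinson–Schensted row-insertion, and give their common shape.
P = [1, 2, 4, 7, 8] / [3, 6, 9] / [5];  Q = [1, 3, 4, 7, 9] / [2, 6, 8] / [5];  common shape = (5, 3, 1)

Row-insert the values π_1, π_2, … into P one at a time, bumping the leftmost entry strictly greater than the inserted value down to the next row. The recording tableau Q records, in position (i, j), the step at which that cell was added to P.
  Insert 5 (step 1): P = [5];  Q = [1]
  Insert 1 (step 2): P = [1] / [5];  Q = [1] / [2]
  Insert 3 (step 3): P = [1, 3] / [5];  Q = [1, 3] / [2]
  Insert 6 (step 4): P = [1, 3, 6] / [5];  Q = [1, 3, 4] / [2]
  Insert 2 (step 5): P = [1, 2, 6] / [3] / [5];  Q = [1, 3, 4] / [2] / [5]
  Insert 4 (step 6): P = [1, 2, 4] / [3, 6] / [5];  Q = [1, 3, 4] / [2, 6] / [5]
  Insert 9 (step 7): P = [1, 2, 4, 9] / [3, 6] / [5];  Q = [1, 3, 4, 7] / [2, 6] / [5]
  Insert 7 (step 8): P = [1, 2, 4, 7] / [3, 6, 9] / [5];  Q = [1, 3, 4, 7] / [2, 6, 8] / [5]
  Insert 8 (step 9): P = [1, 2, 4, 7, 8] / [3, 6, 9] / [5];  Q = [1, 3, 4, 7, 9] / [2, 6, 8] / [5]
Final shape: (5, 3, 1).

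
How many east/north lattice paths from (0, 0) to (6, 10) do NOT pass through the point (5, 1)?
Number of paths = 7948

Total paths from (0, 0) to (6, 10): C(16, 6) = 8008. Paths through (5, 1): (paths (0, 0) → (5, 1)) × (paths (5, 1) → (6, 10)) = C(6, 5) · C(10, 1) = 6 · 10 = 60. Avoidance count = 8008 − 60 = 7948.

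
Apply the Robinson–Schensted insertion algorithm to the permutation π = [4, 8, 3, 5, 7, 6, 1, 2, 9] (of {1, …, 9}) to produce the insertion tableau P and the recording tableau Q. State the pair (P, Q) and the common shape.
P = [1, 2, 6, 9] / [3, 5] / [4, 7] / [8];  Q = [1, 2, 5, 9] / [3, 4] / [6, 8] / [7];  common shape = (4, 2, 2, 1)

Row-insert the values π_1, π_2, … into P one at a time, bumping the leftmost entry strictly greater than the inserted value down to the next row. The recording tableau Q records, in position (i, j), the step at which that cell was added to P.
  Insert 4 (step 1): P = [4];  Q = [1]
  Insert 8 (step 2): P = [4, 8];  Q = [1, 2]
  Insert 3 (step 3): P = [3, 8] / [4];  Q = [1, 2] / [3]
  Insert 5 (step 4): P = [3, 5] / [4, 8];  Q = [1, 2] / [3, 4]
  Insert 7 (step 5): P = [3, 5, 7] / [4, 8];  Q = [1, 2, 5] / [3, 4]
  Insert 6 (step 6): P = [3, 5, 6] / [4, 7] / [8];  Q = [1, 2, 5] / [3, 4] / [6]
  Insert 1 (step 7): P = [1, 5, 6] / [3, 7] / [4] / [8];  Q = [1, 2, 5] / [3, 4] / [6] / [7]
  Insert 2 (step 8): P = [1, 2, 6] / [3, 5] / [4, 7] / [8];  Q = [1, 2, 5] / [3, 4] / [6, 8] / [7]
  Insert 9 (step 9): P = [1, 2, 6, 9] / [3, 5] / [4, 7] / [8];  Q = [1, 2, 5, 9] / [3, 4] / [6, 8] / [7]
Final shape: (4, 2, 2, 1).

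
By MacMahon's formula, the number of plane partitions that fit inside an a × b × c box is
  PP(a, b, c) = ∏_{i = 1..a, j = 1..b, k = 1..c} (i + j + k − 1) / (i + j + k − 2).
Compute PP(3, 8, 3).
PP(3, 8, 3) = 259545

Evaluate the triple product over i = 1..3, j = 1..8, k = 1..3. The factors are (2/1) · (3/2) · (4/3) · (3/2) · (4/3) · (5/4) · (4/3) · (5/4) · … (72 factors total). The numerators and denominators telescope so the product is an integer; carrying out the multiplication exactly gives PP(3, 8, 3) = 259545.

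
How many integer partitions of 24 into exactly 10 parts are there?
p(24, 10 parts) = 128

Partitions of n into exactly k parts are in bijection with partitions of n − k into at most k parts (subtract 1 from each part). So p(24, exactly 10) = p(14, parts ≤ 10). Computing via the recurrence p(m, j) = p(m, j−1) + p(m−j, j) gives 128.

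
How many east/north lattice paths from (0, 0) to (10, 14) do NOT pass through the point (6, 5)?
Number of paths = 1630926

Total paths from (0, 0) to (10, 14): C(24, 10) = 1961256. Paths through (6, 5): (paths (0, 0) → (6, 5)) × (paths (6, 5) → (10, 14)) = C(11, 6) · C(13, 4) = 462 · 715 = 330330. Avoidance count = 1961256 − 330330 = 1630926.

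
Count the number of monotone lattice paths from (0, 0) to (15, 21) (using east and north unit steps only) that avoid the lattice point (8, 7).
Number of paths = 4819640760

Total paths from (0, 0) to (15, 21): C(36, 15) = 5567902560. Paths through (8, 7): (paths (0, 0) → (8, 7)) × (paths (8, 7) → (15, 21)) = C(15, 8) · C(21, 7) = 6435 · 116280 = 748261800. Avoidance count = 5567902560 − 748261800 = 4819640760.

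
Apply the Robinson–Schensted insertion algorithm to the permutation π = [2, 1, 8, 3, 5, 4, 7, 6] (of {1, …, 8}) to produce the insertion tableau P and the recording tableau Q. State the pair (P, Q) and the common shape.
P = [1, 3, 4, 6] / [2, 5, 7] / [8];  Q = [1, 3, 5, 7] / [2, 4, 8] / [6];  common shape = (4, 3, 1)

Row-insert the values π_1, π_2, … into P one at a time, bumping the leftmost entry strictly greater than the inserted value down to the next row. The recording tableau Q records, in position (i, j), the step at which that cell was added to P.
  Insert 2 (step 1): P = [2];  Q = [1]
  Insert 1 (step 2): P = [1] / [2];  Q = [1] / [2]
  Insert 8 (step 3): P = [1, 8] / [2];  Q = [1, 3] / [2]
  Insert 3 (step 4): P = [1, 3] / [2, 8];  Q = [1, 3] / [2, 4]
  Insert 5 (step 5): P = [1, 3, 5] / [2, 8];  Q = [1, 3, 5] / [2, 4]
  Insert 4 (step 6): P = [1, 3, 4] / [2, 5] / [8];  Q = [1, 3, 5] / [2, 4] / [6]
  Insert 7 (step 7): P = [1, 3, 4, 7] / [2, 5] / [8];  Q = [1, 3, 5, 7] / [2, 4] / [6]
  Insert 6 (step 8): P = [1, 3, 4, 6] / [2, 5, 7] / [8];  Q = [1, 3, 5, 7] / [2, 4, 8] / [6]
Final shape: (4, 3, 1).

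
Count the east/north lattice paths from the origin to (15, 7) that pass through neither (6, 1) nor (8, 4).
Number of paths = 84509

Inclusion–exclusion. Total paths: C(22, 15) = 170544. Through P₁: C(7, 6)·C(15, 9) = 35035. Through P₂: C(12, 8)·C(10, 7) = 59400. Since P₁ is strictly southwest of P₂, a monotone path through both must visit P₁ then P₂; paths through both = C(7, 6)·C(5, 2)·C(10, 7) = 8400. Avoid both = 170544 − 35035 − 59400 + 8400 = 84509.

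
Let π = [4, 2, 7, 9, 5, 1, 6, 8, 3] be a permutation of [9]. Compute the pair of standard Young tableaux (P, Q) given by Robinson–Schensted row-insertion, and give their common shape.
P = [1, 3, 6, 8] / [2, 5, 9] / [4, 7];  Q = [1, 3, 4, 8] / [2, 5, 7] / [6, 9];  common shape = (4, 3, 2)

Row-insert the values π_1, π_2, … into P one at a time, bumping the leftmost entry strictly greater than the inserted value down to the next row. The recording tableau Q records, in position (i, j), the step at which that cell was added to P.
  Insert 4 (step 1): P = [4];  Q = [1]
  Insert 2 (step 2): P = [2] / [4];  Q = [1] / [2]
  Insert 7 (step 3): P = [2, 7] / [4];  Q = [1, 3] / [2]
  Insert 9 (step 4): P = [2, 7, 9] / [4];  Q = [1, 3, 4] / [2]
  Insert 5 (step 5): P = [2, 5, 9] / [4, 7];  Q = [1, 3, 4] / [2, 5]
  Insert 1 (step 6): P = [1, 5, 9] / [2, 7] / [4];  Q = [1, 3, 4] / [2, 5] / [6]
  Insert 6 (step 7): P = [1, 5, 6] / [2, 7, 9] / [4];  Q = [1, 3, 4] / [2, 5, 7] / [6]
  Insert 8 (step 8): P = [1, 5, 6, 8] / [2, 7, 9] / [4];  Q = [1, 3, 4, 8] / [2, 5, 7] / [6]
  Insert 3 (step 9): P = [1, 3, 6, 8] / [2, 5, 9] / [4, 7];  Q = [1, 3, 4, 8] / [2, 5, 7] / [6, 9]
Final shape: (4, 3, 2).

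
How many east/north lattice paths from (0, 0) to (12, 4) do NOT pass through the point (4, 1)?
Number of paths = 995

Total paths from (0, 0) to (12, 4): C(16, 12) = 1820. Paths through (4, 1): (paths (0, 0) → (4, 1)) × (paths (4, 1) → (12, 4)) = C(5, 4) · C(11, 8) = 5 · 165 = 825. Avoidance count = 1820 − 825 = 995.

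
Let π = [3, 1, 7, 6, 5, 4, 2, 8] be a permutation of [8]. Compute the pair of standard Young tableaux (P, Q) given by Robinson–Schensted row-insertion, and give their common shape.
P = [1, 2, 8] / [3, 4] / [5] / [6] / [7];  Q = [1, 3, 8] / [2, 4] / [5] / [6] / [7];  common shape = (3, 2, 1, 1, 1)

Row-insert the values π_1, π_2, … into P one at a time, bumping the leftmost entry strictly greater than the inserted value down to the next row. The recording tableau Q records, in position (i, j), the step at which that cell was added to P.
  Insert 3 (step 1): P = [3];  Q = [1]
  Insert 1 (step 2): P = [1] / [3];  Q = [1] / [2]
  Insert 7 (step 3): P = [1, 7] / [3];  Q = [1, 3] / [2]
  Insert 6 (step 4): P = [1, 6] / [3, 7];  Q = [1, 3] / [2, 4]
  Insert 5 (step 5): P = [1, 5] / [3, 6] / [7];  Q = [1, 3] / [2, 4] / [5]
  Insert 4 (step 6): P = [1, 4] / [3, 5] / [6] / [7];  Q = [1, 3] / [2, 4] / [5] / [6]
  Insert 2 (step 7): P = [1, 2] / [3, 4] / [5] / [6] / [7];  Q = [1, 3] / [2, 4] / [5] / [6] / [7]
  Insert 8 (step 8): P = [1, 2, 8] / [3, 4] / [5] / [6] / [7];  Q = [1, 3, 8] / [2, 4] / [5] / [6] / [7]
Final shape: (3, 2, 1, 1, 1).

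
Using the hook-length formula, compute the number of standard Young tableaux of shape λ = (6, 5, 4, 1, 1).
# SYT of shape (6, 5, 4, 1, 1) = 1633632

Hook-length formula: f^λ = n! / Π hook(c), product over all cells c of the Young diagram. For λ = (6, 5, 4, 1, 1), n = 17 boxes. Hook lengths by row (left-to-right, top-to-bottom): [10, 7, 6, 5, 3, 1]; [8, 5, 4, 3, 1]; [6, 3, 2, 1]; [2]; [1]. Product of hooks = 217728000. So f^λ = 17! / 217728000 = 355687428096000 / 217728000 = 1633632.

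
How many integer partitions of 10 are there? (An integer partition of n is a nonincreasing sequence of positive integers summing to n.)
p(10) = 42

List all partitions of 10: 10, 9+1, 8+2, 8+1+1, 7+3, 7+2+1, 7+1+1+1, 6+4, 6+3+1, 6+2+2, 6+2+1+1, 6+1+1+1+1, 5+5, 5+4+1, 5+3+2, 5+3+1+1, 5+2+2+1, 5+2+1+1+1, 5+1+1+1+1+1, 4+4+2, 4+4+1+1, 4+3+3, 4+3+2+1, 4+3+1+1+1, 4+2+2+2, 4+2+2+1+1, 4+2+1+1+1+1, 4+1+1+1+1+1+1, 3+3+3+1, 3+3+2+2, … (42 total). Counting them gives p(10) = 42.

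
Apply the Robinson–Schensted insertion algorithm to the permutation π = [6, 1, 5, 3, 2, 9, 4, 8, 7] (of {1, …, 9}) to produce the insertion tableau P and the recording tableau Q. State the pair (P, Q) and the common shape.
P = [1, 2, 4, 7] / [3, 8] / [5, 9] / [6];  Q = [1, 3, 6, 8] / [2, 7] / [4, 9] / [5];  common shape = (4, 2, 2, 1)

Row-insert the values π_1, π_2, … into P one at a time, bumping the leftmost entry strictly greater than the inserted value down to the next row. The recording tableau Q records, in position (i, j), the step at which that cell was added to P.
  Insert 6 (step 1): P = [6];  Q = [1]
  Insert 1 (step 2): P = [1] / [6];  Q = [1] / [2]
  Insert 5 (step 3): P = [1, 5] / [6];  Q = [1, 3] / [2]
  Insert 3 (step 4): P = [1, 3] / [5] / [6];  Q = [1, 3] / [2] / [4]
  Insert 2 (step 5): P = [1, 2] / [3] / [5] / [6];  Q = [1, 3] / [2] / [4] / [5]
  Insert 9 (step 6): P = [1, 2, 9] / [3] / [5] / [6];  Q = [1, 3, 6] / [2] / [4] / [5]
  Insert 4 (step 7): P = [1, 2, 4] / [3, 9] / [5] / [6];  Q = [1, 3, 6] / [2, 7] / [4] / [5]
  Insert 8 (step 8): P = [1, 2, 4, 8] / [3, 9] / [5] / [6];  Q = [1, 3, 6, 8] / [2, 7] / [4] / [5]
  Insert 7 (step 9): P = [1, 2, 4, 7] / [3, 8] / [5, 9] / [6];  Q = [1, 3, 6, 8] / [2, 7] / [4, 9] / [5]
Final shape: (4, 2, 2, 1).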